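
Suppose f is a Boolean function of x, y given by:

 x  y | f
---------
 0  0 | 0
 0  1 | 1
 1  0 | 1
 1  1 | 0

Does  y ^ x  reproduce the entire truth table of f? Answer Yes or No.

Test each input against both f and the formula:
  x=0, y=0: formula gives 0, f = 0 ✓
  x=0, y=1: formula gives 1, f = 1 ✓
  x=1, y=0: formula gives 1, f = 1 ✓
  x=1, y=1: formula gives 0, f = 0 ✓
All 4 rows match — the expression computes f exactly.

Yes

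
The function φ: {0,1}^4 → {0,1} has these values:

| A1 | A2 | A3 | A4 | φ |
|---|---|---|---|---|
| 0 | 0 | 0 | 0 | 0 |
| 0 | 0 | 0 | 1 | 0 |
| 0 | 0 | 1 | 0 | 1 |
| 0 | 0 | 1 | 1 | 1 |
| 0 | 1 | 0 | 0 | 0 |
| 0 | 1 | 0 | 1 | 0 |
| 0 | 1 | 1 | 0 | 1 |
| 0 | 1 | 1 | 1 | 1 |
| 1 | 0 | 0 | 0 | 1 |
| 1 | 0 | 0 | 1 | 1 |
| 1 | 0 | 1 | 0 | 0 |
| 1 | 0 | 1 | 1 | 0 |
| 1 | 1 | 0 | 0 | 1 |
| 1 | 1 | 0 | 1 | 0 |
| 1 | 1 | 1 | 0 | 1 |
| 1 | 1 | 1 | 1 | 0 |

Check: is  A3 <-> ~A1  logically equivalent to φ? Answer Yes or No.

No

Test each input against both φ and the formula:
  A1=0, A2=0, A3=0, A4=0: formula gives 0, φ = 0 ✓
  A1=0, A2=0, A3=0, A4=1: formula gives 0, φ = 0 ✓
  A1=0, A2=0, A3=1, A4=0: formula gives 1, φ = 1 ✓
  A1=0, A2=0, A3=1, A4=1: formula gives 1, φ = 1 ✓
  …
  A1=1, A2=1, A3=0, A4=1: formula gives 1, but φ = 0 ✗
Row (1,1,0,1) is a counterexample, so the formula is not equivalent to φ.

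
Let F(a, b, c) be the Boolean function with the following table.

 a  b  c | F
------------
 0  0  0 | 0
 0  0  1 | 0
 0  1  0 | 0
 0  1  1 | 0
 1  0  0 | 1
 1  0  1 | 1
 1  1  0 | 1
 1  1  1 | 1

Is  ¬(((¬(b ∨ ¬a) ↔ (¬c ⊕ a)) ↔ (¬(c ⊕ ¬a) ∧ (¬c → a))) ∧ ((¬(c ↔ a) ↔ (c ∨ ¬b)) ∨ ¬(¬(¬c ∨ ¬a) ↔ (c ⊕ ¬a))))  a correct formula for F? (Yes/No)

Test each input against both F and the formula:
  a=0, b=0, c=0: formula gives 0, F = 0 ✓
  a=0, b=0, c=1: formula gives 0, F = 0 ✓
  a=0, b=1, c=0: formula gives 0, F = 0 ✓
  a=0, b=1, c=1: formula gives 0, F = 0 ✓
  a=1, b=0, c=0: formula gives 1, F = 1 ✓
  …and likewise for the remaining 3 rows.
All 8 rows match — the expression computes F exactly.

Yes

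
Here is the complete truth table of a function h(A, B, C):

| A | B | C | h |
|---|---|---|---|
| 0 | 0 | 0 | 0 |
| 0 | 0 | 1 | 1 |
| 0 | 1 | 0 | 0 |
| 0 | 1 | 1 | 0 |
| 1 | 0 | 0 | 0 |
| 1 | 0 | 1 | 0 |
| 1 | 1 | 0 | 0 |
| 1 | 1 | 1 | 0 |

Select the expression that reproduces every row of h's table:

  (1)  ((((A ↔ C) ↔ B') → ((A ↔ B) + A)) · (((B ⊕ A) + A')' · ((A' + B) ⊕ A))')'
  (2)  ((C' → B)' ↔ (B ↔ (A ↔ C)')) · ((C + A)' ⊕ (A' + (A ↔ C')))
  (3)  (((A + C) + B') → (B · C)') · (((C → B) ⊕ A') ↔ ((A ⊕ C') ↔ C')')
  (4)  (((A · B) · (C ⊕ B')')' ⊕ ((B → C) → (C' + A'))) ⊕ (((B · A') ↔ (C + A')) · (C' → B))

(1) disagrees with h on (0,0,1) (formula → 0, table → 1); rule it out.
(3) disagrees with h on (0,0,0) (formula → 1, table → 0); rule it out.
(4) disagrees with h on (0,0,1) (formula → 0, table → 1); rule it out.
That leaves (2). Evaluating it on every row reproduces the table of h exactly.

2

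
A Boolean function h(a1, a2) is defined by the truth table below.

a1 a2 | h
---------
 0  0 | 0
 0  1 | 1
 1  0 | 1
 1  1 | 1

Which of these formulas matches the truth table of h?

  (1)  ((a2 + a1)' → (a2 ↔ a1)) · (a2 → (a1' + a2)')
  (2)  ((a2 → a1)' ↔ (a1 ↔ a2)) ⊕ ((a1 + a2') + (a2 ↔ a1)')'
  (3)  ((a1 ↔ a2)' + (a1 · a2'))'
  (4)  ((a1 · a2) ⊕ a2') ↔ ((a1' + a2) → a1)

(1) fails at (0,0): the formula yields 1, h is 0.
(2) fails at (0,1): the formula yields 0, h is 1.
(3) fails at (0,0): the formula yields 1, h is 0.
(4) is the remaining candidate, and it agrees with h on all 4 inputs.

4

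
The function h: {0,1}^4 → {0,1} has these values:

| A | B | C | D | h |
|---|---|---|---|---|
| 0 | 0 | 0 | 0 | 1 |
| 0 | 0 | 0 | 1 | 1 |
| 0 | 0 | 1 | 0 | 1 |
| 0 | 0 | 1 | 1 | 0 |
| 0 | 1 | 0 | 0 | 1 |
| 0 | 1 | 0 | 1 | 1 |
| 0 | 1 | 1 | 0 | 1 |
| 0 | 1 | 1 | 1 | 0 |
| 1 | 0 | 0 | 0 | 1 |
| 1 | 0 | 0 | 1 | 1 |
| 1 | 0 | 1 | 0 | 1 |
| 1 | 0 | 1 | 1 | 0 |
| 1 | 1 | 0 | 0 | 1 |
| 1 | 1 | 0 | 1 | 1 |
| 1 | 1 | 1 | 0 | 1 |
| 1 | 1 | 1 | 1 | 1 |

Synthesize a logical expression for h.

h(A, B, C, D) = (((((A' · B') · C) · D) + (((A' · B) · C) · D)) + (((A · B') · C) · D))'

The 0-rows are (0,0,1,1), (0,1,1,1), (1,0,1,1). Take each as a conjunction (¬A·¬B·C·D, ¬A·B·C·D, A·¬B·C·D), form their disjunction, and complement — that gives a formula that is 1 everywhere h is.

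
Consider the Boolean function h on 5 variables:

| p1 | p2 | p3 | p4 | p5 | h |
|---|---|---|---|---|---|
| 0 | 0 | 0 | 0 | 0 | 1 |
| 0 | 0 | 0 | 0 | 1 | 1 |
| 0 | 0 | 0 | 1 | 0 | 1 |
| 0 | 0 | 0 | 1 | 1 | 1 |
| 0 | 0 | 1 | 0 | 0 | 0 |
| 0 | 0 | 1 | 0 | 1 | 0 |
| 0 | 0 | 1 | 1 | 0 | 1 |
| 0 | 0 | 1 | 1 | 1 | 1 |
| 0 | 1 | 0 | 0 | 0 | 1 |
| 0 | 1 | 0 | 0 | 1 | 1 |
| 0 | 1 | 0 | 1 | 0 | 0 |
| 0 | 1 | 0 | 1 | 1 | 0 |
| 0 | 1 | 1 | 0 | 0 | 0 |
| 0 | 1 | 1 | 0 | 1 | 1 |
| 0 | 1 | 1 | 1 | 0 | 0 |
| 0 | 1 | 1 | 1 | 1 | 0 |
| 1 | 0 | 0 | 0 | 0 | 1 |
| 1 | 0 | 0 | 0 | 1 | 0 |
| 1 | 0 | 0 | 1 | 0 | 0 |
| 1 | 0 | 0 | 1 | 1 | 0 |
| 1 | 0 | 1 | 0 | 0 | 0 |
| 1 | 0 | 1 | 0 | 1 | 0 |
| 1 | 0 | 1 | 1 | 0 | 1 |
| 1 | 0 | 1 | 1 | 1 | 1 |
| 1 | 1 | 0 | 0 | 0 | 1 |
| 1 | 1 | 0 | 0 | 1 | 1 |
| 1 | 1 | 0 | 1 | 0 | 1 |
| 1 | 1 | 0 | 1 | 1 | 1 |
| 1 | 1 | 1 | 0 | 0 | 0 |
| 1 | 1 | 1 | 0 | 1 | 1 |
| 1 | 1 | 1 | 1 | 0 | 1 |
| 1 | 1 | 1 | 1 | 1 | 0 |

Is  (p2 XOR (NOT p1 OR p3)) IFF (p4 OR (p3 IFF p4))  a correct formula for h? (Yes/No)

No

Check the formula against h row by row:
  p1=0, p2=0, p3=0, p4=0, p5=0: formula gives 1, h = 1 ✓
  p1=0, p2=0, p3=0, p4=0, p5=1: formula gives 1, h = 1 ✓
  p1=0, p2=0, p3=0, p4=1, p5=0: formula gives 1, h = 1 ✓
  p1=0, p2=0, p3=0, p4=1, p5=1: formula gives 1, h = 1 ✓
  …
  p1=0, p2=1, p3=0, p4=0, p5=0: formula gives 0, but h = 1 ✗
A single disagreement suffices: at (0,1,0,0,0) they differ, so the formula does not compute h.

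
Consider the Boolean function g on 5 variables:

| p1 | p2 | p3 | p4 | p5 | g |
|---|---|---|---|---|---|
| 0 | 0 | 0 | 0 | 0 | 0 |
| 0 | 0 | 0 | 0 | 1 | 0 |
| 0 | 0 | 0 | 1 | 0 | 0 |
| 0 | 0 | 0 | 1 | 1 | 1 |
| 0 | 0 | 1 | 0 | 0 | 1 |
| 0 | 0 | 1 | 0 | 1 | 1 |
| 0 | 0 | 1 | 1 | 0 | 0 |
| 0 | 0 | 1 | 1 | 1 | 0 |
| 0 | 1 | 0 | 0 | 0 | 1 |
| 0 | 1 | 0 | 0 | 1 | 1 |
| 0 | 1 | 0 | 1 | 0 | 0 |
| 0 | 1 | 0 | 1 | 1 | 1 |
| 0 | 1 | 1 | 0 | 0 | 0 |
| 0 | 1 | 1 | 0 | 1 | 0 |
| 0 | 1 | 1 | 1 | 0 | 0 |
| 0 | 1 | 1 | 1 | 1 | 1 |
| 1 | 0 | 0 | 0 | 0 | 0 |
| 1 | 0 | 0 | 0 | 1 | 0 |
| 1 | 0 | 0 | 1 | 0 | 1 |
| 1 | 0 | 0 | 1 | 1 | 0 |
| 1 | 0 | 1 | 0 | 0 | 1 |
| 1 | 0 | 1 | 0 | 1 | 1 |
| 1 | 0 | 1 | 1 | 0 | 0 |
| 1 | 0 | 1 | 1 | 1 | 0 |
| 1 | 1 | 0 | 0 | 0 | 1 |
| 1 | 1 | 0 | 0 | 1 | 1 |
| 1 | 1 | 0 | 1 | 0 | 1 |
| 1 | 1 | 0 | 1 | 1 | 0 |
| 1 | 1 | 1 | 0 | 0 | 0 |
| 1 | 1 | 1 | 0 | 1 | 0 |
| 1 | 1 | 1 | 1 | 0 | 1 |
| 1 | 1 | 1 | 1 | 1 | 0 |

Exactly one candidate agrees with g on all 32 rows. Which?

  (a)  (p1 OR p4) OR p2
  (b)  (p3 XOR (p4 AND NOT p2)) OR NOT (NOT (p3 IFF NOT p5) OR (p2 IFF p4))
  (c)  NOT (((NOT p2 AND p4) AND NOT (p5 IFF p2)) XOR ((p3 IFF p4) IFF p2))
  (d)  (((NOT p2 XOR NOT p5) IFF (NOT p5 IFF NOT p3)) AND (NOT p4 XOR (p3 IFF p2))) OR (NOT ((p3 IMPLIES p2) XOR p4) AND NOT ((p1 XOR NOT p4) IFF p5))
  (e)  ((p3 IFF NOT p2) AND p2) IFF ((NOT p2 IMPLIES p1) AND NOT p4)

(a) disagrees with g on (0,0,0,1,0) (formula → 1, table → 0); rule it out.
(b) disagrees with g on (0,0,0,1,0) (formula → 1, table → 0); rule it out.
(c) disagrees with g on (0,0,0,0,0) (formula → 1, table → 0); rule it out.
(e) disagrees with g on (0,0,0,0,0) (formula → 1, table → 0); rule it out.
Only (d) survives; checking it on all 32 rows confirms it matches g.

d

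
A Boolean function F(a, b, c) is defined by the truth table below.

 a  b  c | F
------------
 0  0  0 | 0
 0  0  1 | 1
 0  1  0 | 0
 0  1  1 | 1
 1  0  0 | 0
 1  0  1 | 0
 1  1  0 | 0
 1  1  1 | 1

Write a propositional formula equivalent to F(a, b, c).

F=1 on 3 inputs: (0,0,1), (0,1,1), (1,1,1). Reading each as a conjunction of literals (¬a·¬b·c, ¬a·b·c, a·b·c) and taking the OR gives the canonical DNF.

F(a, b, c) = (((~a & ~b) & c) | ((~a & b) & c)) | ((a & b) & c)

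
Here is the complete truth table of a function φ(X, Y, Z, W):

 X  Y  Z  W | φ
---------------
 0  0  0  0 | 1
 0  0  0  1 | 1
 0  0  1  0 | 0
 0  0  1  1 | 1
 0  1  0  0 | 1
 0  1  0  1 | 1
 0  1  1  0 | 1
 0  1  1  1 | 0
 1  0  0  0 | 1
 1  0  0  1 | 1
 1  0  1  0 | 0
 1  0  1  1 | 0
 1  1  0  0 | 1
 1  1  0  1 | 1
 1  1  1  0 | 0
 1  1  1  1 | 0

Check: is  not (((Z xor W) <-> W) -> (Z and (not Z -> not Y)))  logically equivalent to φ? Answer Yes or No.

Evaluate not (((Z xor W) <-> W) -> (Z and (not Z -> not Y))) on each row and compare to φ:
  X=0, Y=0, Z=0, W=0: formula gives 1, φ = 1 ✓
  X=0, Y=0, Z=0, W=1: formula gives 1, φ = 1 ✓
  X=0, Y=0, Z=1, W=0: formula gives 0, φ = 0 ✓
  X=0, Y=0, Z=1, W=1: formula gives 0, but φ = 1 ✗
A single disagreement suffices: at (0,0,1,1) they differ, so the formula does not compute φ.

No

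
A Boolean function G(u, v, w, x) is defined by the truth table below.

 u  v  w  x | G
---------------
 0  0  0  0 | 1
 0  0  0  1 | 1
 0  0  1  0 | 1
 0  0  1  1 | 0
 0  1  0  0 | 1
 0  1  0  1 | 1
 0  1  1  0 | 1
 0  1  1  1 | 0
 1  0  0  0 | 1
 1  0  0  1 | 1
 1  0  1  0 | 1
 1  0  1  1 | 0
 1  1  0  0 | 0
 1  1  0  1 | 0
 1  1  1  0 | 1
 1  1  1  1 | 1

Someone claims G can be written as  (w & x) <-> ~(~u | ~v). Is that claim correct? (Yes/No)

No

Check the formula against G row by row:
  u=0, v=0, w=0, x=0: formula gives 1, G = 1 ✓
  u=0, v=0, w=0, x=1: formula gives 1, G = 1 ✓
  u=0, v=0, w=1, x=0: formula gives 1, G = 1 ✓
  u=0, v=0, w=1, x=1: formula gives 0, G = 0 ✓
  …
  u=1, v=1, w=1, x=0: formula gives 0, but G = 1 ✗
A single disagreement suffices: at (1,1,1,0) they differ, so the formula does not compute G.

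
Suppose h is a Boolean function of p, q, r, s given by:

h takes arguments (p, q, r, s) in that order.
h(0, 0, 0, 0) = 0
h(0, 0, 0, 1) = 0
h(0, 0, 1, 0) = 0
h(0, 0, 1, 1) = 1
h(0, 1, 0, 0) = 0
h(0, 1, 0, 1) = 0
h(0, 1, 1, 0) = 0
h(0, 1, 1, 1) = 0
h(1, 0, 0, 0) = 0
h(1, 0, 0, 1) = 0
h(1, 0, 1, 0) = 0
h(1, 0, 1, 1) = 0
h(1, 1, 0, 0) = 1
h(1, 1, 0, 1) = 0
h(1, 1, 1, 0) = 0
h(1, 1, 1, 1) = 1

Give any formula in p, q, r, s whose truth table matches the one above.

The 1-rows are (0,0,1,1), (1,1,0,0), (1,1,1,1). Each contributes one minterm — ¬p·¬q·r·s; p·q·¬r·¬s; p·q·r·s — and their disjunction is a sum-of-products form of h.

h(p, q, r, s) = ((((NOT p AND NOT q) AND r) AND s) OR (((p AND q) AND NOT r) AND NOT s)) OR (((p AND q) AND r) AND s)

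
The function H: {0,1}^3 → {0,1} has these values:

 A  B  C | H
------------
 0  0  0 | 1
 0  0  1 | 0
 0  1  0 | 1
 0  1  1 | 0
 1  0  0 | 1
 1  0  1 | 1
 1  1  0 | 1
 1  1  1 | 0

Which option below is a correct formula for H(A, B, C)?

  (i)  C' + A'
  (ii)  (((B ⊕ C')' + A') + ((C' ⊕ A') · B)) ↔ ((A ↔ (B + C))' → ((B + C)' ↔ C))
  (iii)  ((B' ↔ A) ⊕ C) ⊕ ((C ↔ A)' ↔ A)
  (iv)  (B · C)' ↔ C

ii

(i) disagrees with H on (0,0,1) (formula → 1, table → 0); rule it out.
(iii) disagrees with H on (0,0,1) (formula → 1, table → 0); rule it out.
(iv) disagrees with H on (0,0,0) (formula → 0, table → 1); rule it out.
Only (ii) survives; checking it on all 8 rows confirms it matches H.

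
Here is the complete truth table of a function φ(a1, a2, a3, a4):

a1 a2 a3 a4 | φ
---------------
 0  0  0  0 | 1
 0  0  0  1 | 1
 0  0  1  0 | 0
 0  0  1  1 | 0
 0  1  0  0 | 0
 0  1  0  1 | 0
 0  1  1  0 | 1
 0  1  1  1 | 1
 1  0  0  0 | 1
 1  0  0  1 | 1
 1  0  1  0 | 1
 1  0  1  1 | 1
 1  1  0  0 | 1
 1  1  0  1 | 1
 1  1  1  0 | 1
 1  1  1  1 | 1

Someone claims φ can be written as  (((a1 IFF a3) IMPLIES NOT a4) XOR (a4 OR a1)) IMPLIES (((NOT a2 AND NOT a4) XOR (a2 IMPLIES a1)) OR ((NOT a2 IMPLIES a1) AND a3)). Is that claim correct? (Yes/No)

Evaluate (((a1 IFF a3) IMPLIES NOT a4) XOR (a4 OR a1)) IMPLIES (((NOT a2 AND NOT a4) XOR (a2 IMPLIES a1)) OR ((NOT a2 IMPLIES a1) AND a3)) on each row and compare to φ:
  a1=0, a2=0, a3=0, a4=0: formula gives 0, but φ = 1 ✗
A single disagreement suffices: at (0,0,0,0) they differ, so the formula does not compute φ.

No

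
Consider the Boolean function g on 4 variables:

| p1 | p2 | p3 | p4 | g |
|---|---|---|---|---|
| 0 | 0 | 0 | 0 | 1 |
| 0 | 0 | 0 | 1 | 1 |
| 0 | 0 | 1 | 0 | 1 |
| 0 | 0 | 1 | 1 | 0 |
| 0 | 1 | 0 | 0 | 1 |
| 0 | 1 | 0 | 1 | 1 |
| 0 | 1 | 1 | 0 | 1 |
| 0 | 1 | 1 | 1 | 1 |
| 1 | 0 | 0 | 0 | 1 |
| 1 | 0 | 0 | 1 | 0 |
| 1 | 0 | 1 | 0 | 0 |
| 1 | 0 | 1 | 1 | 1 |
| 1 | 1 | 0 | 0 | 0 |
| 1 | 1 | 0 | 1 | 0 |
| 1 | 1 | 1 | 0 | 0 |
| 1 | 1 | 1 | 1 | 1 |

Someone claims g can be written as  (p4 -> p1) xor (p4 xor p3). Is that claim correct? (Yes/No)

No

Test each input against both g and the formula:
  p1=0, p2=0, p3=0, p4=0: formula gives 1, g = 1 ✓
  p1=0, p2=0, p3=0, p4=1: formula gives 1, g = 1 ✓
  p1=0, p2=0, p3=1, p4=0: formula gives 0, but g = 1 ✗
Since they disagree at (0,0,1,0), the expression is not a correct formula for g.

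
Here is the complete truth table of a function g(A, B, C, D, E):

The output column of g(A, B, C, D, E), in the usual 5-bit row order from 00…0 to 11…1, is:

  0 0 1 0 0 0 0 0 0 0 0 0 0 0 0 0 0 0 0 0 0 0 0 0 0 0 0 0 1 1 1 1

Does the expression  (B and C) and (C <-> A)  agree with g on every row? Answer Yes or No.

Check the formula against g row by row:
  A=0, B=0, C=0, D=0, E=0: formula gives 0, g = 0 ✓
  A=0, B=0, C=0, D=0, E=1: formula gives 0, g = 0 ✓
  A=0, B=0, C=0, D=1, E=0: formula gives 0, but g = 1 ✗
A single disagreement suffices: at (0,0,0,1,0) they differ, so the formula does not compute g.

No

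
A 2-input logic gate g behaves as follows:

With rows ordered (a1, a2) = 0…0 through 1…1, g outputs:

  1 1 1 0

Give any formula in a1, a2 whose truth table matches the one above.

g(a1, a2) = (a1 · a2)'

The output is 0 only when every input is 1 — NAND of all inputs.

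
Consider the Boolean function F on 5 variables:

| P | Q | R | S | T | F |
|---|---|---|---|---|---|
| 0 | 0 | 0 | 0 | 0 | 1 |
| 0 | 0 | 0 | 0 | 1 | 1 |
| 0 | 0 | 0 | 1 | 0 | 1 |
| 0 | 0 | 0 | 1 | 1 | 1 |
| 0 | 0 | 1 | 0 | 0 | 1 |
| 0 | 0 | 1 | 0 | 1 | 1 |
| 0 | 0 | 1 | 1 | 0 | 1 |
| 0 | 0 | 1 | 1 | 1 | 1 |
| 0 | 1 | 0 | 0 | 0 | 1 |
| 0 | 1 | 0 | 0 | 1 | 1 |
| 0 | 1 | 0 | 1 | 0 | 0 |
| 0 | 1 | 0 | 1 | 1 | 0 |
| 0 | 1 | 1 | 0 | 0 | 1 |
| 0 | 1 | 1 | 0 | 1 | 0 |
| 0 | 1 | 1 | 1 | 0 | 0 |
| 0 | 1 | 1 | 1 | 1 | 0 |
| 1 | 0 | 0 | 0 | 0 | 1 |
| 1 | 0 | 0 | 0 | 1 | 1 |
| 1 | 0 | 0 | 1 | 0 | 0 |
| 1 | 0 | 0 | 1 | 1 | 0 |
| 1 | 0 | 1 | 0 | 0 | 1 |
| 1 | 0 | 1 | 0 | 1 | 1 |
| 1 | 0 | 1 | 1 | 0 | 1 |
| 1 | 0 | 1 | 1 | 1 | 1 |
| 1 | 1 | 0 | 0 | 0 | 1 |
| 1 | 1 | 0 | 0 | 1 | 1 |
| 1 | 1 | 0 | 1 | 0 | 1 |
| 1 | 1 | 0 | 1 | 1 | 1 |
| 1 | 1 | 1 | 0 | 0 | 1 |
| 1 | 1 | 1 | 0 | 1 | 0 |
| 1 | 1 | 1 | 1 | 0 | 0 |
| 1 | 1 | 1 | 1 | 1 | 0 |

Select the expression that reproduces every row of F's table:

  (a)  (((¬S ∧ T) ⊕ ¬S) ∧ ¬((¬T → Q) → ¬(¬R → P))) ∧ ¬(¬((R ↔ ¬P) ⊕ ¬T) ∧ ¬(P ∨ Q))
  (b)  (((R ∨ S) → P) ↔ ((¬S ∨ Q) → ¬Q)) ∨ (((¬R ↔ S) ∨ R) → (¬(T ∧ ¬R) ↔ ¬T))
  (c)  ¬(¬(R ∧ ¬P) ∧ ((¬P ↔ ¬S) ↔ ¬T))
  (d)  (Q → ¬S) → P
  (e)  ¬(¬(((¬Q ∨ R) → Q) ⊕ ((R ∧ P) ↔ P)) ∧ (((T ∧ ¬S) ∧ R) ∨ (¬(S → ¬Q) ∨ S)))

(a): at (0,0,0,0,0) it gives 0, but F = 1 — eliminated.
(b): at (0,0,1,0,1) it gives 0, but F = 1 — eliminated.
(c): at (0,0,0,0,0) it gives 0, but F = 1 — eliminated.
(d): at (0,0,0,0,0) it gives 0, but F = 1 — eliminated.
Only (e) survives; checking it on all 32 rows confirms it matches F.

e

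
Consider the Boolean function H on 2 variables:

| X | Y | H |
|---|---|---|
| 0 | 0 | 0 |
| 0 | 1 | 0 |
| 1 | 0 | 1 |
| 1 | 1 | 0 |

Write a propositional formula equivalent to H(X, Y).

1 only at (1,0): X AND NOT Y.

H(X, Y) = X & ~Y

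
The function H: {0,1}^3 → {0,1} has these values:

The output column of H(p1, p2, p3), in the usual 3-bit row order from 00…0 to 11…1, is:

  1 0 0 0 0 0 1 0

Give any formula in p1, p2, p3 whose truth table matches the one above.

The 1-rows are (0,0,0), (1,1,0). Each contributes one minterm — ¬p1·¬p2·¬p3; p1·p2·¬p3 — and their disjunction is a sum-of-products form of H.

H(p1, p2, p3) = ((p1' · p2') · p3') + ((p1 · p2) · p3')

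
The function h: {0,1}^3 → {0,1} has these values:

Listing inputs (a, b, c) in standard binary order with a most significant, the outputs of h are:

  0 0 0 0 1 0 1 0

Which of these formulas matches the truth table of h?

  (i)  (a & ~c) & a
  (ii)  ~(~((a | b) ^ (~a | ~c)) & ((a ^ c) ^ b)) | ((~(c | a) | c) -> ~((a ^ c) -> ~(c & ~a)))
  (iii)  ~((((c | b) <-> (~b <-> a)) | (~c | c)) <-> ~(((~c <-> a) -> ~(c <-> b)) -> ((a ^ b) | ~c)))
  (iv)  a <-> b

(ii) disagrees with h on (0,0,0) (formula → 1, table → 0); rule it out.
(iii) disagrees with h on (0,0,0) (formula → 1, table → 0); rule it out.
(iv) disagrees with h on (0,0,0) (formula → 1, table → 0); rule it out.
Only (i) survives; checking it on all 8 rows confirms it matches h.

i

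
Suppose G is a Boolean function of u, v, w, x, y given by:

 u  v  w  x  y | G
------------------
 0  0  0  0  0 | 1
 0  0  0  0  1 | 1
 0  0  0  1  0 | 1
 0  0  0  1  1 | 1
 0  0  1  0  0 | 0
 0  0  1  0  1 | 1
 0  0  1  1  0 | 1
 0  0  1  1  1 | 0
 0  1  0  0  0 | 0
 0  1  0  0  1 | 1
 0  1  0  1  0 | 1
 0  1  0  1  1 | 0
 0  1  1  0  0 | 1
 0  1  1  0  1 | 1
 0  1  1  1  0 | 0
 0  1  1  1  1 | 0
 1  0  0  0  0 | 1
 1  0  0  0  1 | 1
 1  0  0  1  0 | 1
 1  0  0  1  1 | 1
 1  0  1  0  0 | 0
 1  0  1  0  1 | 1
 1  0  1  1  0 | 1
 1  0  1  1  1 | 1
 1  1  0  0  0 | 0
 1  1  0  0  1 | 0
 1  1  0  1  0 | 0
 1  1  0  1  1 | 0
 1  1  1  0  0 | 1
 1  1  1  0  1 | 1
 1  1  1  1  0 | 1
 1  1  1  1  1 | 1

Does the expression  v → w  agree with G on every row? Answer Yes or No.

Test each input against both G and the formula:
  u=0, v=0, w=0, x=0, y=0: formula gives 1, G = 1 ✓
  u=0, v=0, w=0, x=0, y=1: formula gives 1, G = 1 ✓
  u=0, v=0, w=0, x=1, y=0: formula gives 1, G = 1 ✓
  u=0, v=0, w=0, x=1, y=1: formula gives 1, G = 1 ✓
  u=0, v=0, w=1, x=0, y=0: formula gives 1, but G = 0 ✗
Since they disagree at (0,0,1,0,0), the expression is not a correct formula for G.

No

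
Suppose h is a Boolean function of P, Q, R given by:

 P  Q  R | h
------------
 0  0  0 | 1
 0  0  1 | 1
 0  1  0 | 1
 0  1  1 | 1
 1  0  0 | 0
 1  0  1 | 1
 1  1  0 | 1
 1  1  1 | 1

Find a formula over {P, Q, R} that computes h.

Only row (1,0,0) gives 0. So h is 1 everywhere except there — the complement of the minterm P·¬Q·¬R.

h(P, Q, R) = NOT ((P AND NOT Q) AND NOT R)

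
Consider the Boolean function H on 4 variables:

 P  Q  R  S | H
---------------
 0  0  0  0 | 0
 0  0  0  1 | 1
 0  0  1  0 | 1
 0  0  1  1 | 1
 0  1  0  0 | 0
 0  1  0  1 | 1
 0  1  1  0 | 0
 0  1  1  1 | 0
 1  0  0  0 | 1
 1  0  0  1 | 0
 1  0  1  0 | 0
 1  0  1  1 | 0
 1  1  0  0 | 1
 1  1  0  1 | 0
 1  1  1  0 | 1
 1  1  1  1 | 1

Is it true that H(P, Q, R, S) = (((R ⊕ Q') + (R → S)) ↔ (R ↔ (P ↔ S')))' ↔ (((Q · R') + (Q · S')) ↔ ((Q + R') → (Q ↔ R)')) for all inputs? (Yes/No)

Yes

Test each input against both H and the formula:
  P=0, Q=0, R=0, S=0: formula gives 0, H = 0 ✓
  P=0, Q=0, R=0, S=1: formula gives 1, H = 1 ✓
  P=0, Q=0, R=1, S=0: formula gives 1, H = 1 ✓
  P=0, Q=0, R=1, S=1: formula gives 1, H = 1 ✓
  …and likewise for the remaining 12 rows.
All 16 rows match — the expression computes H exactly.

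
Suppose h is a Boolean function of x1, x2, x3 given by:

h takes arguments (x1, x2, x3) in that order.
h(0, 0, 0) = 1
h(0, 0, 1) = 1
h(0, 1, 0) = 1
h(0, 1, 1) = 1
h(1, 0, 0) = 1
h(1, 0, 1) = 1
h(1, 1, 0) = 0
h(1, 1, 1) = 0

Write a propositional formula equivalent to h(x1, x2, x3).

h(x1, x2, x3) = not (((x1 and x2) and not x3) or ((x1 and x2) and x3))

h is 0 on only 2 rows — (1,1,0), (1,1,1). Writing each as a minterm (x1·x2·¬x3, x1·x2·x3) and OR-ing them characterizes exactly where h=0, so h is the negation of that disjunction.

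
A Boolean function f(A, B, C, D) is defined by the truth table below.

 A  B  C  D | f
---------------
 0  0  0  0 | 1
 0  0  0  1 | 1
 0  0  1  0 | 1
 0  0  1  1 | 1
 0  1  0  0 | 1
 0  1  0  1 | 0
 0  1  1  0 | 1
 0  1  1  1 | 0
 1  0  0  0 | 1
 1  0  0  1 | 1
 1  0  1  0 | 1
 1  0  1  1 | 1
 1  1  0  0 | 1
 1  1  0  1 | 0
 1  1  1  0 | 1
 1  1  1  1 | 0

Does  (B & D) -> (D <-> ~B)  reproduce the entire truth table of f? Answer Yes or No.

Check the formula against f row by row:
  A=0, B=0, C=0, D=0: formula gives 1, f = 1 ✓
  A=0, B=0, C=0, D=1: formula gives 1, f = 1 ✓
  A=0, B=0, C=1, D=0: formula gives 1, f = 1 ✓
  A=0, B=0, C=1, D=1: formula gives 1, f = 1 ✓
  … (the remaining 12 rows also agree.)
No disagreement on any input; they are logically equivalent.

Yes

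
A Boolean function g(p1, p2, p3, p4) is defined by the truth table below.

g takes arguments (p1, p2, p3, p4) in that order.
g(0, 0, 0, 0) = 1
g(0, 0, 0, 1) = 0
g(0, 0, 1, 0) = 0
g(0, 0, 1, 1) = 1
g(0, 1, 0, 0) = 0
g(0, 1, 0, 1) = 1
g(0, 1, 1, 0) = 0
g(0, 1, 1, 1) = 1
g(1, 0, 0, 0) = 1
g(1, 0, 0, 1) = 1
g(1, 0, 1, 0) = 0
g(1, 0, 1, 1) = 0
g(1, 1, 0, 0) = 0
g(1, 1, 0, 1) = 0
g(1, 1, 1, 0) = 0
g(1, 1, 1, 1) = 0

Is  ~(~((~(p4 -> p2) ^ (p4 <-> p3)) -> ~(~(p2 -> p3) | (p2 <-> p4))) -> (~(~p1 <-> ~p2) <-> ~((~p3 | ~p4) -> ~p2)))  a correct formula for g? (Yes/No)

No

Evaluate ~(~((~(p4 -> p2) ^ (p4 <-> p3)) -> ~(~(p2 -> p3) | (p2 <-> p4))) -> (~(~p1 <-> ~p2) <-> ~((~p3 | ~p4) -> ~p2))) on each row and compare to g:
  p1=0, p2=0, p3=0, p4=0: formula gives 0, but g = 1 ✗
Since they disagree at (0,0,0,0), the expression is not a correct formula for g.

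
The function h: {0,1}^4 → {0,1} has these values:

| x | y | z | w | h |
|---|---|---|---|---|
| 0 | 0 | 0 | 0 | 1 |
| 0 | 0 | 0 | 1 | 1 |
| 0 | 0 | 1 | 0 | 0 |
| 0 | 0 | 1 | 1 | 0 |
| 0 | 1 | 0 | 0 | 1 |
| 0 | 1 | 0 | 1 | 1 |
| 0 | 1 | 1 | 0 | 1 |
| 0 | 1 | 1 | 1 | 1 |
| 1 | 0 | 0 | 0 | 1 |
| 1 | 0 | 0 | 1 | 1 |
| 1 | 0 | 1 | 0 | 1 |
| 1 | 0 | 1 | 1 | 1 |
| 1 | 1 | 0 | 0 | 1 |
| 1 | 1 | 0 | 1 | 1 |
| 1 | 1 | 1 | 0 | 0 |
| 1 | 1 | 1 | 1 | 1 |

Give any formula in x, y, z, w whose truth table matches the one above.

h(x, y, z, w) = ~(((((~x & ~y) & z) & ~w) | (((~x & ~y) & z) & w)) | (((x & y) & z) & ~w))

The 0-rows are (0,0,1,0), (0,0,1,1), (1,1,1,0). Take each as a conjunction (¬x·¬y·z·¬w, ¬x·¬y·z·w, x·y·z·¬w), form their disjunction, and complement — that gives a formula that is 1 everywhere h is.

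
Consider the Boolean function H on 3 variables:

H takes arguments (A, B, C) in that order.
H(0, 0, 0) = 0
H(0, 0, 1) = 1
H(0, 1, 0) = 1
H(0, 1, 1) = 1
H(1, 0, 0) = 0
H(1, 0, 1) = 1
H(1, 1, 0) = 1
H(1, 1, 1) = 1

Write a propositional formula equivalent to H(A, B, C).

H(A, B, C) = NOT (((NOT A AND NOT B) AND NOT C) OR ((A AND NOT B) AND NOT C))

The 0-rows are (0,0,0), (1,0,0). Take each as a conjunction (¬A·¬B·¬C, A·¬B·¬C), form their disjunction, and complement — that gives a formula that is 1 everywhere H is.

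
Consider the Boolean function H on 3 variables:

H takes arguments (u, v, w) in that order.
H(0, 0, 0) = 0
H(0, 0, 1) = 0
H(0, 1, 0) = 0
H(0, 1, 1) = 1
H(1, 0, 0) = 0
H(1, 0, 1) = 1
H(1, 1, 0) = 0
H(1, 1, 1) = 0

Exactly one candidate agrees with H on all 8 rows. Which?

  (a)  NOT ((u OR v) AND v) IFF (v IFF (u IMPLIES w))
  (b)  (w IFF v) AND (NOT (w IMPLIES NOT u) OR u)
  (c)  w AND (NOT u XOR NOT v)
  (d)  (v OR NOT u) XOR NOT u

(a) disagrees with H on (0,1,1) (formula → 0, table → 1); rule it out.
(b) disagrees with H on (0,1,1) (formula → 0, table → 1); rule it out.
(d) disagrees with H on (0,1,1) (formula → 0, table → 1); rule it out.
That leaves (c). Evaluating it on every row reproduces the table of H exactly.

c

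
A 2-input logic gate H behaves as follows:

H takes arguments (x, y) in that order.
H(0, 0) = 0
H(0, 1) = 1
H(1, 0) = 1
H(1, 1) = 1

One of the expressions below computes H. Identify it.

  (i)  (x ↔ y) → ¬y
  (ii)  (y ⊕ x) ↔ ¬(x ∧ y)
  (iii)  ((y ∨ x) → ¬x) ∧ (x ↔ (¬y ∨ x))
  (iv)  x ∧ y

(i) disagrees with H on (0,0) (formula → 1, table → 0); rule it out.
(iii) disagrees with H on (1,0) (formula → 0, table → 1); rule it out.
(iv) disagrees with H on (0,1) (formula → 0, table → 1); rule it out.
(ii) is the remaining candidate, and it agrees with H on all 4 inputs.

ii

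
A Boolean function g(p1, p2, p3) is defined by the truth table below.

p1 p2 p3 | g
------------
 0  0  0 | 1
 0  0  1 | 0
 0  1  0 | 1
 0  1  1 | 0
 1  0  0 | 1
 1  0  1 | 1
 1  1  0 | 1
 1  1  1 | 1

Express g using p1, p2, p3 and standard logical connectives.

g(p1, p2, p3) = NOT (((NOT p1 AND NOT p2) AND p3) OR ((NOT p1 AND p2) AND p3))

There are just 2 zero rows: (0,0,1), (0,1,1). Their minterms are ¬p1·¬p2·p3, ¬p1·p2·p3; the OR of those covers precisely the 0-outputs, and negating it yields g.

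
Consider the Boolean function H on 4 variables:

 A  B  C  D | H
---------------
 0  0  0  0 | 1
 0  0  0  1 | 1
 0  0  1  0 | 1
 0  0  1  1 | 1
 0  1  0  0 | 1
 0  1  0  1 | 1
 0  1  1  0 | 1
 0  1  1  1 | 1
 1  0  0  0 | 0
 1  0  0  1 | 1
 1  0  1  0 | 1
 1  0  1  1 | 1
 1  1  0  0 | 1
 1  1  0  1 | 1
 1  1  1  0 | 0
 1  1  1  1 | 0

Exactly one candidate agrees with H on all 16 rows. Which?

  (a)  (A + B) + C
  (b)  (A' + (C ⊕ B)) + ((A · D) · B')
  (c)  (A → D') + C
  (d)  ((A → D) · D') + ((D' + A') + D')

(a) fails at (0,0,0,0): the formula yields 0, H is 1.
(c) fails at (1,0,0,0): the formula yields 1, H is 0.
(d) fails at (1,0,0,0): the formula yields 1, H is 0.
Only (b) survives; checking it on all 16 rows confirms it matches H.

b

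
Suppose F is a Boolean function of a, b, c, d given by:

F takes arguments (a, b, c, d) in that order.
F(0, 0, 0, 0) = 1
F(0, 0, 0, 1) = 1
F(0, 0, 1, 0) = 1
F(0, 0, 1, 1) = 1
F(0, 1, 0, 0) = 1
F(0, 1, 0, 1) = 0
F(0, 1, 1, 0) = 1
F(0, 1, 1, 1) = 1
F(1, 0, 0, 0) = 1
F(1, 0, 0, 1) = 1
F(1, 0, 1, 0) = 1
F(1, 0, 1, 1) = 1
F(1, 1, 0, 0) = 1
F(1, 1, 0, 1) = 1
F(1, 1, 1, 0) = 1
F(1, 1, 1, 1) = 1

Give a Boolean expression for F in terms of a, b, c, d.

F(a, b, c, d) = ¬(((¬a ∧ b) ∧ ¬c) ∧ d)

F is 0 on exactly one input, (0,1,0,1), whose minterm is ¬a·b·¬c·d. So F is the negation of that single conjunction.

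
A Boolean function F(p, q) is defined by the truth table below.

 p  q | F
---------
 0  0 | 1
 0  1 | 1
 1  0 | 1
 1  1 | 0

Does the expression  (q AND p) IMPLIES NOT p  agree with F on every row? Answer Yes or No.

Yes

Evaluate (q AND p) IMPLIES NOT p on each row and compare to F:
  p=0, q=0: formula gives 1, F = 1 ✓
  p=0, q=1: formula gives 1, F = 1 ✓
  p=1, q=0: formula gives 1, F = 1 ✓
  p=1, q=1: formula gives 0, F = 0 ✓
No disagreement on any input; they are logically equivalent.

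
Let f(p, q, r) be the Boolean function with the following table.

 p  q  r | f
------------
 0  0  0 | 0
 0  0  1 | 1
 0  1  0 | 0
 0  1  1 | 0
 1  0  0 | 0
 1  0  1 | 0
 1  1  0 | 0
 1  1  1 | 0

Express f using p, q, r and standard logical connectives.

f(p, q, r) = (not p and not q) and r

Only row (0,0,1) gives 1. That row's minterm ¬p·¬q·r is f directly.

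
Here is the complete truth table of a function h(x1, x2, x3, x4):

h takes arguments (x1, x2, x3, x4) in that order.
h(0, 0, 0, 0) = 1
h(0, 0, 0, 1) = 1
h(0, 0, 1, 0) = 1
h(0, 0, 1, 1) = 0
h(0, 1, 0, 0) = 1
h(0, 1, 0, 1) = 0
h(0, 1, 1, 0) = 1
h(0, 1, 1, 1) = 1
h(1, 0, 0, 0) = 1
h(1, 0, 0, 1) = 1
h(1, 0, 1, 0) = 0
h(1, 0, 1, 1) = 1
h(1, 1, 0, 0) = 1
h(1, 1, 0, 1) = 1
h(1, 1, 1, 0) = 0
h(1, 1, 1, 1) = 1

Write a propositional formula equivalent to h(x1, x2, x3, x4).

h(x1, x2, x3, x4) = ~((((((~x1 & ~x2) & x3) & x4) | (((~x1 & x2) & ~x3) & x4)) | (((x1 & ~x2) & x3) & ~x4)) | (((x1 & x2) & x3) & ~x4))

There are just 4 zero rows: (0,0,1,1), (0,1,0,1), (1,0,1,0), (1,1,1,0). Their minterms are ¬x1·¬x2·x3·x4, ¬x1·x2·¬x3·x4, x1·¬x2·x3·¬x4, x1·x2·x3·¬x4; the OR of those covers precisely the 0-outputs, and negating it yields h.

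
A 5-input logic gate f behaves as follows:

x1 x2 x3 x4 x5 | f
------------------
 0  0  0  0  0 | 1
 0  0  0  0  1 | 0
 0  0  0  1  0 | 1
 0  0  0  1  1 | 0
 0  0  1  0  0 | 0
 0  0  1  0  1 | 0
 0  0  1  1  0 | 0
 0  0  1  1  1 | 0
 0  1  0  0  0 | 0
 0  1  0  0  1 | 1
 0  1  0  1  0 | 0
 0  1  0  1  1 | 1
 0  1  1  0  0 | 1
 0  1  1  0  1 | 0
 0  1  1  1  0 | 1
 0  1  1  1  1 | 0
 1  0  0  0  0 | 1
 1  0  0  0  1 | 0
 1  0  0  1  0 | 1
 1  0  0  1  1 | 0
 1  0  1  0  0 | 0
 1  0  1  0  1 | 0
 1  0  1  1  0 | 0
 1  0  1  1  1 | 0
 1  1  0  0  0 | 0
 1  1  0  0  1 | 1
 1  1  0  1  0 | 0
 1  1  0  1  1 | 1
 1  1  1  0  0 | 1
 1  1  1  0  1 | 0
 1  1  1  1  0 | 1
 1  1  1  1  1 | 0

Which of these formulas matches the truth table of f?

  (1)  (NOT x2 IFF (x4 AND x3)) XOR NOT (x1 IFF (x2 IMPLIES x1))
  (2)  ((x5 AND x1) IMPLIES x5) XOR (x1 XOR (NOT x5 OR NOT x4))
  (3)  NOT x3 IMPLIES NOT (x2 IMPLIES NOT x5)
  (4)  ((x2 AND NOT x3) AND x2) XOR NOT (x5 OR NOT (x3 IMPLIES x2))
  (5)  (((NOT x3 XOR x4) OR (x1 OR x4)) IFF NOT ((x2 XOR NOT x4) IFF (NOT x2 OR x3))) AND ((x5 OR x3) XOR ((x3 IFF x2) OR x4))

4

(1): at (0,0,0,0,1) it gives 1, but f = 0 — eliminated.
(2): at (0,0,0,0,0) it gives 0, but f = 1 — eliminated.
(3): at (0,0,0,0,0) it gives 0, but f = 1 — eliminated.
(5): at (0,0,0,0,0) it gives 0, but f = 1 — eliminated.
(4) is the remaining candidate, and it agrees with f on all 32 inputs.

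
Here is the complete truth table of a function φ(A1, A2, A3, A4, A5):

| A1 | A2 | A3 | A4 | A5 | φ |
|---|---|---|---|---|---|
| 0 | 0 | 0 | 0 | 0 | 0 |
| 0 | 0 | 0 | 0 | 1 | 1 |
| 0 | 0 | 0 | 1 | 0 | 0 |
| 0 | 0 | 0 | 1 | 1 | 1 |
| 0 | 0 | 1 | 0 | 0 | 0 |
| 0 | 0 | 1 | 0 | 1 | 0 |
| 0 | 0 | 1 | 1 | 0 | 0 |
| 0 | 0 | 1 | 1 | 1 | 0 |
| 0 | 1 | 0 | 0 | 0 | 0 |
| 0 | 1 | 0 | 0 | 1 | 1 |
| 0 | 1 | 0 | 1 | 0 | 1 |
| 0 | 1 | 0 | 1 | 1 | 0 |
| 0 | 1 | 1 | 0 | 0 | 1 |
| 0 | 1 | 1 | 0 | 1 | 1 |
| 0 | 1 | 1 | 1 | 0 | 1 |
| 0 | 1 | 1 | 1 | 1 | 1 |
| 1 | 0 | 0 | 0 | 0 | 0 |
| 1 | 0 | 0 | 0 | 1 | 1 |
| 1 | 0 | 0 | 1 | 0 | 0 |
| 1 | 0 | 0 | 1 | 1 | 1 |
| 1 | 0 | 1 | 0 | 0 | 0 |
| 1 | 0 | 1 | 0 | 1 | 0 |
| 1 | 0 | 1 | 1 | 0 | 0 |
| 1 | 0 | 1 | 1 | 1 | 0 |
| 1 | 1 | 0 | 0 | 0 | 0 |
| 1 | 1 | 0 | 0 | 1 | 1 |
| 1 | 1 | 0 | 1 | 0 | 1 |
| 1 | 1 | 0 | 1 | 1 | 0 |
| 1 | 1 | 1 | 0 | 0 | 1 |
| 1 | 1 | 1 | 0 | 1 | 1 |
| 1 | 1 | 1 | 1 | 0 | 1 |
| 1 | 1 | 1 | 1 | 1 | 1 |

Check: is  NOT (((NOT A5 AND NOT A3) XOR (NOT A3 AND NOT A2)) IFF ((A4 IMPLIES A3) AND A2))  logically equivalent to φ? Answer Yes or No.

Yes

Check the formula against φ row by row:
  A1=0, A2=0, A3=0, A4=0, A5=0: formula gives 0, φ = 0 ✓
  A1=0, A2=0, A3=0, A4=0, A5=1: formula gives 1, φ = 1 ✓
  A1=0, A2=0, A3=0, A4=1, A5=0: formula gives 0, φ = 0 ✓
  A1=0, A2=0, A3=0, A4=1, A5=1: formula gives 1, φ = 1 ✓
  …and likewise for the remaining 28 rows.
All 32 rows match — the expression computes φ exactly.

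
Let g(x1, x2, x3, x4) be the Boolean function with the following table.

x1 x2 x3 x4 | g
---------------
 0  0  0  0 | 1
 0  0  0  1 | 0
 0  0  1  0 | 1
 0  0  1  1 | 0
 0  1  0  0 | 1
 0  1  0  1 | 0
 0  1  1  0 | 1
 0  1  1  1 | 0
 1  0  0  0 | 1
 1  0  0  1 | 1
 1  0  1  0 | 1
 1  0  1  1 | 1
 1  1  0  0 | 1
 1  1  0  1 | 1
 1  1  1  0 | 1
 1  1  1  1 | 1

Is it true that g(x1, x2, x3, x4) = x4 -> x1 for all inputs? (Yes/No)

Test each input against both g and the formula:
  x1=0, x2=0, x3=0, x4=0: formula gives 1, g = 1 ✓
  x1=0, x2=0, x3=0, x4=1: formula gives 0, g = 0 ✓
  x1=0, x2=0, x3=1, x4=0: formula gives 1, g = 1 ✓
  x1=0, x2=0, x3=1, x4=1: formula gives 0, g = 0 ✓
  … (the remaining 12 rows also agree.)
Every row agrees, so the formula is equivalent.

Yes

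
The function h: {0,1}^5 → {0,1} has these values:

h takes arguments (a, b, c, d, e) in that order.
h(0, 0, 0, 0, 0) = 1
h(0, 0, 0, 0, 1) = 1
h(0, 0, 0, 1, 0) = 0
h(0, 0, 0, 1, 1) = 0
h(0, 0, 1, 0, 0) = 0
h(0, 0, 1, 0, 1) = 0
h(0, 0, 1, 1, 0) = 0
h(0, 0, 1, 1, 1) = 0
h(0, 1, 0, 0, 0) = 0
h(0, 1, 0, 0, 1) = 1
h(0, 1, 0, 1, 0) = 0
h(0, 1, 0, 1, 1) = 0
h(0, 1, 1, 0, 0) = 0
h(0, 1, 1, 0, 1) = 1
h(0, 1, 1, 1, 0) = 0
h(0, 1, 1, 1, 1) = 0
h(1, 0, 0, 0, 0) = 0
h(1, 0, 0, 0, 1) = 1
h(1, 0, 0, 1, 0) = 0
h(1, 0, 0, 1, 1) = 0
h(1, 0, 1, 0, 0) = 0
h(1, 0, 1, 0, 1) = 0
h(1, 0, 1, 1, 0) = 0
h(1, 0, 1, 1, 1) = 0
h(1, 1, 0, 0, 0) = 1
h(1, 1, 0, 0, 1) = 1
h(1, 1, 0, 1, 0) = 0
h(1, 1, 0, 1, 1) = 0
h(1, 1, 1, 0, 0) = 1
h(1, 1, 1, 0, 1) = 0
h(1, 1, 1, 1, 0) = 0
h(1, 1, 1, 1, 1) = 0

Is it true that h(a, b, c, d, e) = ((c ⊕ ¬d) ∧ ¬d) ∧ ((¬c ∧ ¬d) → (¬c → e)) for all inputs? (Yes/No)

Test each input against both h and the formula:
  a=0, b=0, c=0, d=0, e=0: formula gives 0, but h = 1 ✗
Since they disagree at (0,0,0,0,0), the expression is not a correct formula for h.

No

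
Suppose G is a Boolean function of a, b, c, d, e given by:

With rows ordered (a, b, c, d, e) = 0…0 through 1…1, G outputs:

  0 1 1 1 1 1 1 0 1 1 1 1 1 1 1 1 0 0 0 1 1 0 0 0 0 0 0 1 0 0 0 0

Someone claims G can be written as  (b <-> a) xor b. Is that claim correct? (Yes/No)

No

Evaluate (b <-> a) xor b on each row and compare to G:
  a=0, b=0, c=0, d=0, e=0: formula gives 1, but G = 0 ✗
Row (0,0,0,0,0) is a counterexample, so the formula is not equivalent to G.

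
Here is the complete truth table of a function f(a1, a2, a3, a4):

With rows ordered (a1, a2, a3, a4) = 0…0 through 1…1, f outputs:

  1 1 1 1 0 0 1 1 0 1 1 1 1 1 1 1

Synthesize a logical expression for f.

f(a1, a2, a3, a4) = NOT (((((NOT a1 AND a2) AND NOT a3) AND NOT a4) OR (((NOT a1 AND a2) AND NOT a3) AND a4)) OR (((a1 AND NOT a2) AND NOT a3) AND NOT a4))

There are just 3 zero rows: (0,1,0,0), (0,1,0,1), (1,0,0,0). Their minterms are ¬a1·a2·¬a3·¬a4, ¬a1·a2·¬a3·a4, a1·¬a2·¬a3·¬a4; the OR of those covers precisely the 0-outputs, and negating it yields f.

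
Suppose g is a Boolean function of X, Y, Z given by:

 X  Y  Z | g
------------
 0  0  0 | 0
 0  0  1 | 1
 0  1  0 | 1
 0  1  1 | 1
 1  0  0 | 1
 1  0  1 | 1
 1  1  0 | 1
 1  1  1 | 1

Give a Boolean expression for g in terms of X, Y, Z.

The output is 1 whenever at least one input is 1 — the OR of all inputs.

g(X, Y, Z) = (X or Y) or Z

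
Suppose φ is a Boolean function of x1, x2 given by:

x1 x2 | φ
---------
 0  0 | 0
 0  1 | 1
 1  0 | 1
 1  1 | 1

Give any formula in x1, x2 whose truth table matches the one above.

The output is 1 whenever at least one input is 1 — the OR of all inputs.

φ(x1, x2) = x1 | x2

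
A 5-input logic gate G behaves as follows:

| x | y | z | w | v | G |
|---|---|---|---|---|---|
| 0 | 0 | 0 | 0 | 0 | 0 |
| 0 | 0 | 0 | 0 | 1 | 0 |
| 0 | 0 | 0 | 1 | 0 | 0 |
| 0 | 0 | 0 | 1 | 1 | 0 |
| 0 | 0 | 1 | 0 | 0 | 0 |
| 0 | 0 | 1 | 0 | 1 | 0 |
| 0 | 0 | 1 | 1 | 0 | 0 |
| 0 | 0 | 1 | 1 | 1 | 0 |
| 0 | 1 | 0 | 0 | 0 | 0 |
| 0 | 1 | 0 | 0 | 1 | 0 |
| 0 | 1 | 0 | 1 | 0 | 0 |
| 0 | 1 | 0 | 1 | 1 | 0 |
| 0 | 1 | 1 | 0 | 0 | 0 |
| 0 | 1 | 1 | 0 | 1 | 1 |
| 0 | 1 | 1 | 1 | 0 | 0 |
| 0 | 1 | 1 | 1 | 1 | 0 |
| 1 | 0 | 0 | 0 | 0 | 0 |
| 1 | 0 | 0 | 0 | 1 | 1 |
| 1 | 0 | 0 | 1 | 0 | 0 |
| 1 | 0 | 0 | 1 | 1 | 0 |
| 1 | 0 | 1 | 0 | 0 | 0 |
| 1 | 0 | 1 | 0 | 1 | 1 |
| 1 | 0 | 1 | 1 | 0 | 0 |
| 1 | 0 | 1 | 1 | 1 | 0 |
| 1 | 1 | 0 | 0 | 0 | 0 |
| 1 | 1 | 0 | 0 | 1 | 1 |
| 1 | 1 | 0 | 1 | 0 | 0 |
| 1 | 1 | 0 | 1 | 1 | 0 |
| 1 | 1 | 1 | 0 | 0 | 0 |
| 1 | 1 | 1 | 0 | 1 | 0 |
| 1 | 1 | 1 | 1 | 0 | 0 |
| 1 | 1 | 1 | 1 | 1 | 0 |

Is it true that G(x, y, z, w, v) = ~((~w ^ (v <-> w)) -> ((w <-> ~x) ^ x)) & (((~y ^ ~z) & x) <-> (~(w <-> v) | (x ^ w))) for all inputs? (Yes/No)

No

Evaluate ~((~w ^ (v <-> w)) -> ((w <-> ~x) ^ x)) & (((~y ^ ~z) & x) <-> (~(w <-> v) | (x ^ w))) on each row and compare to G:
  x=0, y=0, z=0, w=0, v=0: formula gives 0, G = 0 ✓
  x=0, y=0, z=0, w=0, v=1: formula gives 0, G = 0 ✓
  x=0, y=0, z=0, w=1, v=0: formula gives 0, G = 0 ✓
  x=0, y=0, z=0, w=1, v=1: formula gives 0, G = 0 ✓
  …
  x=0, y=1, z=1, w=0, v=1: formula gives 0, but G = 1 ✗
Since they disagree at (0,1,1,0,1), the expression is not a correct formula for G.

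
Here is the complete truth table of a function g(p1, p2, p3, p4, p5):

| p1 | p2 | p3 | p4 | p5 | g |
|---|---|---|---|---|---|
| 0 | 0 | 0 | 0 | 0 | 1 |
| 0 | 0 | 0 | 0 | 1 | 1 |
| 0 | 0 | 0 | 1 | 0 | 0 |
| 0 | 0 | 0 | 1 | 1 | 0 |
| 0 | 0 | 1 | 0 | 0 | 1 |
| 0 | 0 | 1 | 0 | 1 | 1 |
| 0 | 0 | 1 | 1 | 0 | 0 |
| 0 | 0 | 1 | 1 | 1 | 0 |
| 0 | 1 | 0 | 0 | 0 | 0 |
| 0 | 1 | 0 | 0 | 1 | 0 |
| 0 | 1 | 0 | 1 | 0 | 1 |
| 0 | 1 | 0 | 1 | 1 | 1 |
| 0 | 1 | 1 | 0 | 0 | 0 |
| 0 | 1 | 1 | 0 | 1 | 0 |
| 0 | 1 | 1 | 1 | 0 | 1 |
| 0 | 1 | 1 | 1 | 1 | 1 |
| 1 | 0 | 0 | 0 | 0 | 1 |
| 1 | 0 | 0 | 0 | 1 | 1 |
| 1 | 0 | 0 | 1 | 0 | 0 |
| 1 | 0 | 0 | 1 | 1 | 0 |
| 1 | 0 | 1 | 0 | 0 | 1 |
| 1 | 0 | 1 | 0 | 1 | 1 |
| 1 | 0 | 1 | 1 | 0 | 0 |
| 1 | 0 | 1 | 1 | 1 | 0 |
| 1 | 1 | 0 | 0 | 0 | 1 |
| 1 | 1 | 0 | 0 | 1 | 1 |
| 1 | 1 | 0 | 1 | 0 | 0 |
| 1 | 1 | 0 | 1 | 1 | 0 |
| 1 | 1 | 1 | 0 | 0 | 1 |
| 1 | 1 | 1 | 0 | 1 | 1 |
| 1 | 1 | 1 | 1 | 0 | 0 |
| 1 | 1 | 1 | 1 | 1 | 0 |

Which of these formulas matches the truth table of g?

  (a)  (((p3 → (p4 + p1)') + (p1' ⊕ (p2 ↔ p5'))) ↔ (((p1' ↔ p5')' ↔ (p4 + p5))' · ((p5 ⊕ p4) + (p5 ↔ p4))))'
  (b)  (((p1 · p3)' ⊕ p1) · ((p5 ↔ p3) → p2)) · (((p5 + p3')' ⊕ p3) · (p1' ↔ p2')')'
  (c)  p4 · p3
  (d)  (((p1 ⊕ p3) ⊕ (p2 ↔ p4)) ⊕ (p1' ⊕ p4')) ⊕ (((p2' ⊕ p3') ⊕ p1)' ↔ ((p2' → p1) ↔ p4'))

d

(a) fails at (0,0,0,1,1): the formula yields 1, g is 0.
(b) fails at (0,0,0,0,0): the formula yields 0, g is 1.
(c) fails at (0,0,0,0,0): the formula yields 0, g is 1.
Only (d) survives; checking it on all 32 rows confirms it matches g.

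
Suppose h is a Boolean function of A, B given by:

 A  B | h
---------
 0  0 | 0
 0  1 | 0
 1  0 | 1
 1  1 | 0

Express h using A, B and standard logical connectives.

h(A, B) = A · B'

1 only at (1,0): A AND NOT B.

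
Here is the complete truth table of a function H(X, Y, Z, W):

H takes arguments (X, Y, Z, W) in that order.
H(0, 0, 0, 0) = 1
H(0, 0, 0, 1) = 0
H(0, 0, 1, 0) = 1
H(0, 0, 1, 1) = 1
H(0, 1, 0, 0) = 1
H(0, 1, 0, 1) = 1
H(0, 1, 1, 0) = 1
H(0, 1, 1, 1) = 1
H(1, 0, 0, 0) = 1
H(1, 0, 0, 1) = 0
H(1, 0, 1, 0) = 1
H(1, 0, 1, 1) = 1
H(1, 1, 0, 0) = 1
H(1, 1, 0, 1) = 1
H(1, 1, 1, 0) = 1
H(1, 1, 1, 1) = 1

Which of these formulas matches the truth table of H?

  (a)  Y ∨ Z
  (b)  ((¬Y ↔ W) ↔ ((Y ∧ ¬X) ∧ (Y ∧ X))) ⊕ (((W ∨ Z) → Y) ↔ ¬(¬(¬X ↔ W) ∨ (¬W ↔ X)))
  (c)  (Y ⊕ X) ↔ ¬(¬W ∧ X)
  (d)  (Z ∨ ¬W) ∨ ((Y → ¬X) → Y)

(a) disagrees with H on (0,0,0,0) (formula → 0, table → 1); rule it out.
(b) disagrees with H on (0,0,0,1) (formula → 1, table → 0); rule it out.
(c) disagrees with H on (0,0,0,0) (formula → 0, table → 1); rule it out.
(d) is the remaining candidate, and it agrees with H on all 16 inputs.

d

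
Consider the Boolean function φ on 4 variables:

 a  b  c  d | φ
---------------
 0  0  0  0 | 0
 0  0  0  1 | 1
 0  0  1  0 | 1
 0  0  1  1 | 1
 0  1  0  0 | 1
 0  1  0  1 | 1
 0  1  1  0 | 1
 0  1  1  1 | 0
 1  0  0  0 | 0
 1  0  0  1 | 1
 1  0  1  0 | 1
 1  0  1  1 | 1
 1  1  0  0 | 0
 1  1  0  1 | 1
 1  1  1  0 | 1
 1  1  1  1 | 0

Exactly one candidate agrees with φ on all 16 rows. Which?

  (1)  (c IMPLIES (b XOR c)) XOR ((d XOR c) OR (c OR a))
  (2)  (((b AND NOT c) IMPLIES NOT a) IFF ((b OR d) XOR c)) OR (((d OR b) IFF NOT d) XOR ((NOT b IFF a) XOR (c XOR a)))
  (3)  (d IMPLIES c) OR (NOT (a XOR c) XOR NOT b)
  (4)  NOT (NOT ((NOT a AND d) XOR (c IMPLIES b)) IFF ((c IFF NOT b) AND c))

2

(1): at (0,0,0,0) it gives 1, but φ = 0 — eliminated.
(3): at (0,0,0,0) it gives 1, but φ = 0 — eliminated.
(4): at (0,0,1,0) it gives 0, but φ = 1 — eliminated.
Only (2) survives; checking it on all 16 rows confirms it matches φ.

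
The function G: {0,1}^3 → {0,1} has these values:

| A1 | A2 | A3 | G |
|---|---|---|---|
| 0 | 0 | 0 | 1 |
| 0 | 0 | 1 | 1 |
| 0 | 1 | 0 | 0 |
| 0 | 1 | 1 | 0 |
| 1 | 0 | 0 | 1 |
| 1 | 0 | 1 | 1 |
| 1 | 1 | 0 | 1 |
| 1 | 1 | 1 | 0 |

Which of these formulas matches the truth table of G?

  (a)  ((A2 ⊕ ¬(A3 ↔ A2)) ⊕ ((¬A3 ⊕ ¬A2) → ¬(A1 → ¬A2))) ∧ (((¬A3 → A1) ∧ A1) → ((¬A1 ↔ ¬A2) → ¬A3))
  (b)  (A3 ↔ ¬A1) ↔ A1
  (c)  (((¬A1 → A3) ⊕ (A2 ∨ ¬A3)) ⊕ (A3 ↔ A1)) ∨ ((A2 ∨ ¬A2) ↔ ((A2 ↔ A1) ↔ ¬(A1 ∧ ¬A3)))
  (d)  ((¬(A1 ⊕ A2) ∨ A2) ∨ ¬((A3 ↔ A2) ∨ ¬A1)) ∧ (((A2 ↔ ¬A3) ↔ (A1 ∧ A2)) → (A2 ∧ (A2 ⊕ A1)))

(b) fails at (0,0,1): the formula yields 0, G is 1.
(c) fails at (1,0,1): the formula yields 0, G is 1.
(d) fails at (0,0,0): the formula yields 0, G is 1.
Only (a) survives; checking it on all 8 rows confirms it matches G.

a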